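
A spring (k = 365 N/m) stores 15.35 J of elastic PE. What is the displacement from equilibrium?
PE = ½kx² → x = √(2PE/k) = √(2×15.35/365) = 0.29 m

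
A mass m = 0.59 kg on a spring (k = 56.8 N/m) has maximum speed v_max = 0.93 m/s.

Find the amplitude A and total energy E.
½mv²_max = ½kA² → A = v_max√(m/k) = 0.93×√(0.59/56.8) = 0.09478 m = 9.478 cm
E = ½mv²_max = ½×0.59×0.93² = 0.2551 J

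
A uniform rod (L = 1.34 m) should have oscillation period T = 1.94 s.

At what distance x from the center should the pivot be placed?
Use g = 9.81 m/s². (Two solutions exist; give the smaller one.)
T = 2π√((L²/12 + x²)/(gx)). Let c = T²g/(4π²) = 0.9352.
x² − cx + L²/12 = 0 → x = (c − √(c² − L²/3))/2 = 0.2049 m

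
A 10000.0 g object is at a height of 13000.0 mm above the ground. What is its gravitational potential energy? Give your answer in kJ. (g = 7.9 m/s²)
PE = mgh = 10 kg × 7.9 m/s² × 13 m = 1027 J = 1.027 kJ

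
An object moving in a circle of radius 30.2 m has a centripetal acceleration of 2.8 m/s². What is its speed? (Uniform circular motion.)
v = √(a_c × r) = √(2.8 × 30.2) = 9.2 m/s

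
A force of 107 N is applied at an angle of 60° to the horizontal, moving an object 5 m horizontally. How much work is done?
W = Fd cosθ = 107×5×cos(60°) = 267.5 J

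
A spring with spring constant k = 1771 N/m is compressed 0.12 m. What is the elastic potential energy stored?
PE = ½kx² = ½×1771×0.12² = 12.75 J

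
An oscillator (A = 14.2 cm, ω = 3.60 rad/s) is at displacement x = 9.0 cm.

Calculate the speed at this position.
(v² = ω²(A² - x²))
v = ω√(A² − x²) = 3.6×√(0.142² − 0.09²) = 0.3954 m/s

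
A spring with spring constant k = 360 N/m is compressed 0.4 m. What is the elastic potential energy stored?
PE = ½kx² = ½×360×0.4² = 28.8 J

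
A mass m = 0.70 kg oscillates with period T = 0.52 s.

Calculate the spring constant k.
T = 2π√(m/k) → k = m(2π/T)² = 0.7×(2π/0.52)² = 102.2 N/m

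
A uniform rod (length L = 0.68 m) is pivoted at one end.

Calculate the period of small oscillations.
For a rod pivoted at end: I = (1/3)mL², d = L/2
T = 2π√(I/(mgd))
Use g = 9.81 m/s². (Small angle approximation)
I/m = (1/3)L² = 0.1541 m²; d = L/2 = 0.34 m
T = 2π√(I/(mgd)) = 2π√(0.1541/(9.81×0.34)) = 1.351 s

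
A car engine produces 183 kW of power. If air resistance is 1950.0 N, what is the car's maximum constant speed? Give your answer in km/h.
P = Fv → v = P/F = 183000 W / 1950 N = 93.85 m/s = 337.8 km/h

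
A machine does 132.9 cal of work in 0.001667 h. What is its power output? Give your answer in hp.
P = W/t = 556.1 J / 6.001 s = 92.66 W = 0.1243 hp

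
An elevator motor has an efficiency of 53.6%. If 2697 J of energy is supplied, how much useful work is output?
W_out = η × W_in = 0.536 × 2697 = 1445.6 J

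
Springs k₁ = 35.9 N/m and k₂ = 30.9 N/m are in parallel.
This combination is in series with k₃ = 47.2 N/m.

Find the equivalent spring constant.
k₁₂ = k₁ + k₂ = 66.8 N/m (parallel)
1/k_eq = 1/k₁₂ + 1/k₃ → k_eq = 27.66 N/m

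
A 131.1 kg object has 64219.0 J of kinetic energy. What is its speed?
KE = ½mv² → v = √(2KE/m) = √(2×64219.0/131.1) = 31.3 m/s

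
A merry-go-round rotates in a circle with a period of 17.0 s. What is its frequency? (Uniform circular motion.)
f = 1/T = 1/17.0 = 0.0588 Hz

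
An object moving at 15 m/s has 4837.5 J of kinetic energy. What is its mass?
KE = ½mv² → m = 2KE/v² = 2×4837.5/15² = 43.0 kg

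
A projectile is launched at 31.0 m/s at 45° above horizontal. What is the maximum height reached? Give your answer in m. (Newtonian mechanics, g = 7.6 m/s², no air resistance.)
H = v₀²sin²(θ)/(2g) = 31.61 m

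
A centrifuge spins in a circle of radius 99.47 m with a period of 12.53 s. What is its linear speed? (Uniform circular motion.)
v = 2πr/T = 2π×99.47/12.53 = 49.88 m/s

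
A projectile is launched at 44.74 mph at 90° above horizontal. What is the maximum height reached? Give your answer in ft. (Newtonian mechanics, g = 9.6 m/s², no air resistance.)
H = v₀²sin²(θ)/(2g) (with unit conversion) = 68.35 ft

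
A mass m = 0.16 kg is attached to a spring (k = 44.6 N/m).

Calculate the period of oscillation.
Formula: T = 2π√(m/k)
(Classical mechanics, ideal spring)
T = 2π√(m/k) = 2π√(0.16/44.6) = 0.3763 s; f = 1/T = 2.657 Hz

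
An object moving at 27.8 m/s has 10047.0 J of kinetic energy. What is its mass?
KE = ½mv² → m = 2KE/v² = 2×10047.0/27.8² = 26.0 kg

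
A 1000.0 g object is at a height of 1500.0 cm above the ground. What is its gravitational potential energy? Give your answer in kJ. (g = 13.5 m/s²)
PE = mgh = 1 kg × 13.5 m/s² × 15 m = 202.5 J = 0.2025 kJ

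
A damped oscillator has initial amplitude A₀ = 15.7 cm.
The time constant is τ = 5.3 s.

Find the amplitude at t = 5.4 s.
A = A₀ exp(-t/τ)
A = A₀ exp(−t/τ) = 15.7×exp(−5.4/5.3) = 5.668 cm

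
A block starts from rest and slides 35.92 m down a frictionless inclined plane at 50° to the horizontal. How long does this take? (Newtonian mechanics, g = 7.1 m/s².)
a = g sin(θ) = 7.1 × sin(50°) = 5.44 m/s²
t = √(2d/a) = √(2 × 35.92 / 5.44) = 3.63 s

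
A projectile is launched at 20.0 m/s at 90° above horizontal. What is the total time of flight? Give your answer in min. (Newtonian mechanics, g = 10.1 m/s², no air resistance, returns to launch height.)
T = 2v₀sin(θ)/g (with unit conversion) = 0.06601 min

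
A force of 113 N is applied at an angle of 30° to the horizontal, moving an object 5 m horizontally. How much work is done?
W = Fd cosθ = 113×5×cos(30°) = 489.3 J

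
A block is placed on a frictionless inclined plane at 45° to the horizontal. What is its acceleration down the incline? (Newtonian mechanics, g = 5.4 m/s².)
a = g sin(θ) = 5.4 × sin(45°) = 5.4 × 0.7071 = 3.82 m/s²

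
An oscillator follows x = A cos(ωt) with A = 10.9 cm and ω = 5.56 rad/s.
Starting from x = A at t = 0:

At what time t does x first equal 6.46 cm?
cos(ωt) = x/A = 6.46/10.9 = 0.5927
ωt = arccos(0.5927) = 0.9364 rad
t = 0.9364/5.56 = 0.1684 s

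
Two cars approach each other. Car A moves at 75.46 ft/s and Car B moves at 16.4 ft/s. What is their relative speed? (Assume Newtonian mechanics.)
v_rel = v_A + v_B = 75.46 + 16.4 = 91.86 ft/s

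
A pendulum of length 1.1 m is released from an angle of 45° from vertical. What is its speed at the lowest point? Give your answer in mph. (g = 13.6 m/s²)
h = L(1 − cosθ) = 1.1×(1 − cos45°) = 0.3222 m
v = √(2gh) = √(2×13.6×0.3222) = 2.96 m/s = 6.622 mph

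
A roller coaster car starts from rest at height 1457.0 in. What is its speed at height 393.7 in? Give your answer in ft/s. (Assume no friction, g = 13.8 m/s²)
mgh₁ = ½mv₂² + mgh₂ → v₂ = √(2g(h₁−h₂)) = √(2×13.8×(37.01−10)) = 27.3 m/s = 89.57 ft/s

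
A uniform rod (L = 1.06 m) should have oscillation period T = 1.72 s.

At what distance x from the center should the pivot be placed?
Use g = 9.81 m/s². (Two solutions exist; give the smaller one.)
T = 2π√((L²/12 + x²)/(gx)). Let c = T²g/(4π²) = 0.7351.
x² − cx + L²/12 = 0 → x = (c − √(c² − L²/3))/2 = 0.1639 m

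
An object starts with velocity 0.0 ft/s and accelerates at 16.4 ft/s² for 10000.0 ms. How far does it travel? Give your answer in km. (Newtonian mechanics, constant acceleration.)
d = v₀t + ½at² (with unit conversion) = 0.2499 km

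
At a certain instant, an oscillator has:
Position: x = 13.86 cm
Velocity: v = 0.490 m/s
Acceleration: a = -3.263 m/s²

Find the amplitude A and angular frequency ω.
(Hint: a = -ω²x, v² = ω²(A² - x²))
a = −ω²x → ω = √(|a|/x) = √(3.263/0.1386) = 4.852 rad/s
v² = ω²(A² − x²) → A = √(x² + v²/ω²) = √(0.1386² + 0.49²/4.852²) = 0.1715 m = 17.15 cm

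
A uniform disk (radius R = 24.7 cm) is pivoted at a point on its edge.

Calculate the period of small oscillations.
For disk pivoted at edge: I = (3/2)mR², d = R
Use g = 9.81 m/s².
I/m = (3/2)R² = 0.09151 m²; d = R = 0.247 m
T = 2π√((3/2)R²/(gR)) = 2π√(3R/(2g)) = 1.221 s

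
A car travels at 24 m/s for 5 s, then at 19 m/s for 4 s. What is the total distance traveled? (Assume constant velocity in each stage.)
d₁ = v₁t₁ = 24 × 5 = 120 m
d₂ = v₂t₂ = 19 × 4 = 76 m
d_total = 120 + 76 = 196 m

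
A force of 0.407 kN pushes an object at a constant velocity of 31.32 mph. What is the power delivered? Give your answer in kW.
P = Fv = 407 N × 14 m/s = 5699 W = 5.699 kW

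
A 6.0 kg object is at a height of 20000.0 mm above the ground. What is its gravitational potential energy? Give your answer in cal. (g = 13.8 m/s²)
PE = mgh = 6 kg × 13.8 m/s² × 20 m = 1656 J = 395.8 cal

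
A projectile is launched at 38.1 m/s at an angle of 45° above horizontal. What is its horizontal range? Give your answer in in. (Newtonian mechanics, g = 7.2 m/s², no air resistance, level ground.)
R = v₀² sin(2θ) / g (with unit conversion) = 7938.0 in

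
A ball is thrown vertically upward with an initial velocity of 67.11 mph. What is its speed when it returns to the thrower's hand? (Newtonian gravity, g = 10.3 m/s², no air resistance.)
By conservation of energy, the ball returns at the same speed = 67.11 mph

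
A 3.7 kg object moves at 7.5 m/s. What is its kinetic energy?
KE = ½mv² = ½×3.7×7.5² = 104.0625 J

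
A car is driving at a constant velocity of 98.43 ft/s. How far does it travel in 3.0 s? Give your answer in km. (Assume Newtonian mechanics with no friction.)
d = vt (with unit conversion) = 0.09 km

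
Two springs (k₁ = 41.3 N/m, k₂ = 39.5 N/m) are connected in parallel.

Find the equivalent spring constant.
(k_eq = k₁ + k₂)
k_eq = k₁ + k₂ = 41.3 + 39.5 = 80.8 N/m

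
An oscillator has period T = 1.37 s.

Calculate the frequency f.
f = 1/T = 1/1.37 = 0.7299 Hz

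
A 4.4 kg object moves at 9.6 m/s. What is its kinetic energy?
KE = ½mv² = ½×4.4×9.6² = 202.752 J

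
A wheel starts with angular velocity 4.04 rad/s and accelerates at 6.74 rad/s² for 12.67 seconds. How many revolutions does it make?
θ = ω₀t + ½αt² = 4.04×12.67 + ½×6.74×12.67² = 592.17 rad
Revolutions = θ/(2π) = 592.17/(2π) = 94.25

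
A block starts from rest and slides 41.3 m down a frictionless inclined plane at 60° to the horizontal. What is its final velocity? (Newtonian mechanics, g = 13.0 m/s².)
a = g sin(θ) = 13.0 × sin(60°) = 11.26 m/s²
v = √(2ad) = √(2 × 11.26 × 41.3) = 30.49 m/s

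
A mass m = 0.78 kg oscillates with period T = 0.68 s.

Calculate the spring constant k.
T = 2π√(m/k) → k = m(2π/T)² = 0.78×(2π/0.68)² = 66.59 N/m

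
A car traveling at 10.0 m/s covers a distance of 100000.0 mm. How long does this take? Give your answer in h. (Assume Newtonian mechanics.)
t = d/v (with unit conversion) = 0.002778 h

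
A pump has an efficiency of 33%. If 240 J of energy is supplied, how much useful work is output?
W_out = η × W_in = 0.33 × 240 = 79.2 J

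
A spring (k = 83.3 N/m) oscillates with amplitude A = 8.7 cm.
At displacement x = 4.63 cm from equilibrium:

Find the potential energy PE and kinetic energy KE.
E_total = ½kA² = ½×83.3×(0.087)² = 0.3152 J
PE = ½kx² = ½×83.3×(0.0463)² = 0.08928 J
KE = E_total − PE = 0.226 J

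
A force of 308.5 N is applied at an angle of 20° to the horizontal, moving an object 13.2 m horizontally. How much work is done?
W = Fd cosθ = 308.5×13.2×cos(20°) = 3826.6 J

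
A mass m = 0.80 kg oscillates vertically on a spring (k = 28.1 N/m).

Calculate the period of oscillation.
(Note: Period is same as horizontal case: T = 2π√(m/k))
T = 2π√(m/k) = 2π√(0.8/28.1) = 1.06 s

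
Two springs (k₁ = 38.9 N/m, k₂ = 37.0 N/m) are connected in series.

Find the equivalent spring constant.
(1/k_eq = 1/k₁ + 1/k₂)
1/k_eq = 1/38.9 + 1/37.0 = 0.052734; k_eq = 18.96 N/m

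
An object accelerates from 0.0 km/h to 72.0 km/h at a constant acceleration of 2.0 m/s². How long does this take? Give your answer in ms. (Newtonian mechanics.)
t = (v - v₀)/a (with unit conversion) = 10000.0 ms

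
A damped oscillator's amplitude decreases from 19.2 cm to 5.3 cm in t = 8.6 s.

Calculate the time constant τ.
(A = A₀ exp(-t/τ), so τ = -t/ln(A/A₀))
A/A₀ = 5.3/19.2 = 0.276; ln(A/A₀) = -1.287
τ = −t/ln(A/A₀) = −8.6/-1.287 = 6.681 s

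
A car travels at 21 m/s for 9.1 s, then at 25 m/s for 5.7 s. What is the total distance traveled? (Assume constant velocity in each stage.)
d₁ = v₁t₁ = 21 × 9.1 = 191.1 m
d₂ = v₂t₂ = 25 × 5.7 = 142.5 m
d_total = 191.1 + 142.5 = 333.6 m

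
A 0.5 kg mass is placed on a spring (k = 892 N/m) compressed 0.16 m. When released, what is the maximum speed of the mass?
½kx² = ½mv² → v = x√(k/m) = 0.16×√(892/0.5) = 6.758 m/s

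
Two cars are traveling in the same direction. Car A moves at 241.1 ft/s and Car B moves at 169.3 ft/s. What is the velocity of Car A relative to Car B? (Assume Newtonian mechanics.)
v_rel = v_A - v_B = 241.1 - 169.3 = 71.8 ft/s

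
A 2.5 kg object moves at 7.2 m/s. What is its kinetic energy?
KE = ½mv² = ½×2.5×7.2² = 64.8 J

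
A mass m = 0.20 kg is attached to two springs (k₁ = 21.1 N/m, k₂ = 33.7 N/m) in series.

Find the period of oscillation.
k_eq = k₁k₂/(k₁+k₂) = 12.98 N/m
T = 2π√(m/k_eq) = 2π√(0.2/12.98) = 0.7801 s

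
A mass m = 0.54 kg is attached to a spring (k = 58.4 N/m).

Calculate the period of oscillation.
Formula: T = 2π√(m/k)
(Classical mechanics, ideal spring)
T = 2π√(m/k) = 2π√(0.54/58.4) = 0.6042 s; f = 1/T = 1.655 Hz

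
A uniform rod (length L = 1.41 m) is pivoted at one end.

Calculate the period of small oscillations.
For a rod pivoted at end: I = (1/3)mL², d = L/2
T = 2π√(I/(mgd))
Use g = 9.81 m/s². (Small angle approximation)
I/m = (1/3)L² = 0.6627 m²; d = L/2 = 0.705 m
T = 2π√(I/(mgd)) = 2π√(0.6627/(9.81×0.705)) = 1.945 s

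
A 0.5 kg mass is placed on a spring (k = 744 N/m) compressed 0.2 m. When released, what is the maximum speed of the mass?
½kx² = ½mv² → v = x√(k/m) = 0.2×√(744/0.5) = 7.715 m/s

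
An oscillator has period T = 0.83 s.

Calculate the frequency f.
f = 1/T = 1/0.83 = 1.205 Hz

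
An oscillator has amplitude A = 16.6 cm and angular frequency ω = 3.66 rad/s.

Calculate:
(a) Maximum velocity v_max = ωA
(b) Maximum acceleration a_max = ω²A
v_max = ωA = 3.66×0.166 = 0.6076 m/s
a_max = ω²A = 3.66²×0.166 = 2.224 m/s²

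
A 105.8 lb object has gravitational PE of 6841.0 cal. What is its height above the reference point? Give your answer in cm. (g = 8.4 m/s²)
PE = mgh → h = PE/(mg) = 2.862e+04 J / (47.99 kg × 8.4 m/s²) = 71 m = 7100.0 cm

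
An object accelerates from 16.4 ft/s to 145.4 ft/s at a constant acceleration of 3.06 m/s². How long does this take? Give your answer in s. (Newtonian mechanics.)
t = (v - v₀)/a (with unit conversion) = 12.85 s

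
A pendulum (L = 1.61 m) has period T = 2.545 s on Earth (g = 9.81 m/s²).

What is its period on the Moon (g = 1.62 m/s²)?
T = 2π√(L/g), so T_moon/T_earth = √(g_earth/g_moon)
T_moon = 2π√(1.61/1.62) = 6.264 s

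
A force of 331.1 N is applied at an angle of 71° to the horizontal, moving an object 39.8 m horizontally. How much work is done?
W = Fd cosθ = 331.1×39.8×cos(71°) = 4290.3 J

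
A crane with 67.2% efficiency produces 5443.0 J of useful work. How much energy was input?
W_in = W_out/η = 5443.0/0.672 = 8099.7 J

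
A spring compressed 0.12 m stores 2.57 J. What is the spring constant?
PE = ½kx² → k = 2PE/x² = 2×2.57/0.12² = 356.9 N/m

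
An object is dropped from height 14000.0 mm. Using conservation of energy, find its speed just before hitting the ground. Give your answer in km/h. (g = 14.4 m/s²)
mgh = ½mv² → v = √(2gh) = √(2×14.4×14) = 20.08 m/s = 72.29 km/h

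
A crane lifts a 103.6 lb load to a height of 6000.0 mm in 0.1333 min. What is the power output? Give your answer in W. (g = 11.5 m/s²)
W = mgh = 46.99×11.5×6 = 3242 J
P = W/t = 3242/7.998 = 405.4 W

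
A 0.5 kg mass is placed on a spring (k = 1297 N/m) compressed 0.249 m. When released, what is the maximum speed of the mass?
½kx² = ½mv² → v = x√(k/m) = 0.249×√(1297/0.5) = 12.68 m/s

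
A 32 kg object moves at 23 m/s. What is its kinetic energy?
KE = ½mv² = ½×32×23² = 8464.0 J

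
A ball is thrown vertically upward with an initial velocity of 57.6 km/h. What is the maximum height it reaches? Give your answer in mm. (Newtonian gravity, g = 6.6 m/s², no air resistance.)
h_max = v₀²/(2g) (with unit conversion) = 19390.0 mm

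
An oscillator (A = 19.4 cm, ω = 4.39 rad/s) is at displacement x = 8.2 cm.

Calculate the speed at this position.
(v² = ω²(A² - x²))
v = ω√(A² − x²) = 4.39×√(0.194² − 0.082²) = 0.7718 m/s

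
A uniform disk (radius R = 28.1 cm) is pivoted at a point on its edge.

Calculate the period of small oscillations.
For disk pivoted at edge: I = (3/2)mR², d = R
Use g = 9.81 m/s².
I/m = (3/2)R² = 0.1184 m²; d = R = 0.281 m
T = 2π√((3/2)R²/(gR)) = 2π√(3R/(2g)) = 1.302 s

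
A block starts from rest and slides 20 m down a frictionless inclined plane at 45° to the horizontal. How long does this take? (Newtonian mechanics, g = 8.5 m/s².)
a = g sin(θ) = 8.5 × sin(45°) = 6.01 m/s²
t = √(2d/a) = √(2 × 20 / 6.01) = 2.58 s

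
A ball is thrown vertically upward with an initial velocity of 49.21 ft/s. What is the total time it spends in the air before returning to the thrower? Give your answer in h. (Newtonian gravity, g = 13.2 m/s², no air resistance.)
t_total = 2v₀/g (with unit conversion) = 0.0006313 h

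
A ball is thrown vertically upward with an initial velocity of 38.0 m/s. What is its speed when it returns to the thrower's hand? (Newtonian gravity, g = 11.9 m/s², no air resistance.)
By conservation of energy, the ball returns at the same speed = 38.0 m/s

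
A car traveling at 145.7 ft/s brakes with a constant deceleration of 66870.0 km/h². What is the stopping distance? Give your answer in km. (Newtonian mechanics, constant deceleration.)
d = v₀² / (2a) (with unit conversion) = 0.1911 km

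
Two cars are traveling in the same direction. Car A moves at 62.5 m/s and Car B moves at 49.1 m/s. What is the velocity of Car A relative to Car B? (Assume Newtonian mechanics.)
v_rel = v_A - v_B = 62.5 - 49.1 = 13.4 m/s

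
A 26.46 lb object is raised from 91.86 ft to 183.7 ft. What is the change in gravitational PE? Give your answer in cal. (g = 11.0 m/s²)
ΔPE = mg(h₂ − h₁) = 12 kg × 11.0 m/s² × (55.99 − 28) m = 3696 J = 883.3 cal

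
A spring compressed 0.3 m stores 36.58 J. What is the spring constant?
PE = ½kx² → k = 2PE/x² = 2×36.58/0.3² = 812.9 N/m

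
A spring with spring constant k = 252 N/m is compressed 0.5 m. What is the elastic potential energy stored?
PE = ½kx² = ½×252×0.5² = 31.5 J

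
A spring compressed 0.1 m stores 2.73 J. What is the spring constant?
PE = ½kx² → k = 2PE/x² = 2×2.73/0.1² = 546.0 N/m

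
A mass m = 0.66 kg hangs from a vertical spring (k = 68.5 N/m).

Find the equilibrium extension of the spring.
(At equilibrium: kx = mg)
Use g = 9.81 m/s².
x_eq = mg/k = 0.66×9.81/68.5 = 0.09452 m = 9.452 cm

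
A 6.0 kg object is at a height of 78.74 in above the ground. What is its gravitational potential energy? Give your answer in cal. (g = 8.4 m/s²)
PE = mgh = 6 kg × 8.4 m/s² × 2 m = 100.8 J = 24.09 cal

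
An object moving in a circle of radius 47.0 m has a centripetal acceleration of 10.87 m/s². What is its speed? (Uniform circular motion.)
v = √(a_c × r) = √(10.87 × 47.0) = 22.6 m/s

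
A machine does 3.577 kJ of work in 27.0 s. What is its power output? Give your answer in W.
P = W/t = 3577 J / 27 s = 132.5 W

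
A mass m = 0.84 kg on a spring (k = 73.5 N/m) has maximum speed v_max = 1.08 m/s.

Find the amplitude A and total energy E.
½mv²_max = ½kA² → A = v_max√(m/k) = 1.08×√(0.84/73.5) = 0.1155 m = 11.55 cm
E = ½mv²_max = ½×0.84×1.08² = 0.4899 J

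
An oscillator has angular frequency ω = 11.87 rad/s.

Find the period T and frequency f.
T = 2π/ω = 2π/11.87 = 0.5293 s; f = ω/2π = 1.889 Hz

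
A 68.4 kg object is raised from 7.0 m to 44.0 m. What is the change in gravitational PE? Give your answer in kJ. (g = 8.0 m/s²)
ΔPE = mg(h₂ − h₁) = 68.4 kg × 8.0 m/s² × (44 − 7) m = 2.025e+04 J = 20.25 kJ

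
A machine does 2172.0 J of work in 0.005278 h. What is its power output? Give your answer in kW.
P = W/t = 2172 J / 19 s = 114.3 W = 0.1143 kW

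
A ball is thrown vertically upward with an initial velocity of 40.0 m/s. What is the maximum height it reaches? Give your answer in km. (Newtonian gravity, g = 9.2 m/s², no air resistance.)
h_max = v₀²/(2g) (with unit conversion) = 0.08696 km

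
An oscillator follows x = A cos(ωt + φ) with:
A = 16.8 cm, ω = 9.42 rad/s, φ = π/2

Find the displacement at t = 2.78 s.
x = A cos(ωt + φ) = 16.8×cos(9.42×2.78 + π/2) = -14.61 cm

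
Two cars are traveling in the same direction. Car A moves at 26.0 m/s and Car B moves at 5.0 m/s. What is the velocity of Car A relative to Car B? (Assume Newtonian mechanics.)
v_rel = v_A - v_B = 26.0 - 5.0 = 21.0 m/s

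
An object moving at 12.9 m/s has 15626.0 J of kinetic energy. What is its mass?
KE = ½mv² → m = 2KE/v² = 2×15626.0/12.9² = 187.8 kg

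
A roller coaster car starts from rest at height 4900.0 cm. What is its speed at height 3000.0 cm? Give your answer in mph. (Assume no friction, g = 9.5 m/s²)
mgh₁ = ½mv₂² + mgh₂ → v₂ = √(2g(h₁−h₂)) = √(2×9.5×(49−30)) = 19 m/s = 42.5 mph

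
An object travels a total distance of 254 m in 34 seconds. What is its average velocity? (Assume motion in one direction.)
v_avg = Δd / Δt = 254 / 34 = 7.47 m/s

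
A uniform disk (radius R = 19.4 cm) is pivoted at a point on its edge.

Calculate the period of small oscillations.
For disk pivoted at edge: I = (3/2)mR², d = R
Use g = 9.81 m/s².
I/m = (3/2)R² = 0.05645 m²; d = R = 0.194 m
T = 2π√((3/2)R²/(gR)) = 2π√(3R/(2g)) = 1.082 s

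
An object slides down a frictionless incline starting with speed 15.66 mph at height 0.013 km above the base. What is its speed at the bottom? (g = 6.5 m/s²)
½mv₀² + mgh = ½mv² → v = √(v₀² + 2gh) = √(7.001² + 2×6.5×13) = 14.77 m/s = 33.03 mph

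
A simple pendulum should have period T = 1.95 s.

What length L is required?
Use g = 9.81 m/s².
T = 2π√(L/g) → L = g(T/2π)² = 9.81×(1.95/2π)² = 0.9449 m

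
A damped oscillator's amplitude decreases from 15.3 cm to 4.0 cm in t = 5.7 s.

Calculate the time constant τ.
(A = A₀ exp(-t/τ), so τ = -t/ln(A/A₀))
A/A₀ = 4.0/15.3 = 0.2614; ln(A/A₀) = -1.342
τ = −t/ln(A/A₀) = −5.7/-1.342 = 4.249 s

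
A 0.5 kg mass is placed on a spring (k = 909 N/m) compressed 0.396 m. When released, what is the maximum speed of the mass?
½kx² = ½mv² → v = x√(k/m) = 0.396×√(909/0.5) = 16.88 m/s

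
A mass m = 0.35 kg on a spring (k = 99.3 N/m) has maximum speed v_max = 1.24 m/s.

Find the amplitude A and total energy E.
½mv²_max = ½kA² → A = v_max√(m/k) = 1.24×√(0.35/99.3) = 0.07362 m = 7.362 cm
E = ½mv²_max = ½×0.35×1.24² = 0.2691 J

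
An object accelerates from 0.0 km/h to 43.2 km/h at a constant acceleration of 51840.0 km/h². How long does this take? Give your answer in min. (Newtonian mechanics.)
t = (v - v₀)/a (with unit conversion) = 0.05 min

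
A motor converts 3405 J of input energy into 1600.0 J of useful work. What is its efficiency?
η = W_out/W_in = 1600.0/3405 = 0.4699 = 46.99%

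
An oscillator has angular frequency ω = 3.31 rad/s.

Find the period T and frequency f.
T = 2π/ω = 2π/3.31 = 1.898 s; f = ω/2π = 0.5268 Hz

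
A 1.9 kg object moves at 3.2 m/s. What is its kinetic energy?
KE = ½mv² = ½×1.9×3.2² = 9.728 J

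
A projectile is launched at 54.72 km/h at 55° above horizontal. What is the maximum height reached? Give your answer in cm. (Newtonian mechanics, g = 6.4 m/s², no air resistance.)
H = v₀²sin²(θ)/(2g) (with unit conversion) = 1211.0 cm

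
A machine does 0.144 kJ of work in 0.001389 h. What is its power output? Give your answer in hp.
P = W/t = 144 J / 5 s = 28.8 W = 0.03862 hp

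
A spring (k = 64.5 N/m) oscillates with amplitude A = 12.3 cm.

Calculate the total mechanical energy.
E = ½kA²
E = ½kA² = ½×64.5×(0.123)² = 0.4879 J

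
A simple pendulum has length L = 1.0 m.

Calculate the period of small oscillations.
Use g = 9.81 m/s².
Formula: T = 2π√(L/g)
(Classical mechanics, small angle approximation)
T = 2π√(L/g) = 2π√(1.0/9.81) = 2.006 s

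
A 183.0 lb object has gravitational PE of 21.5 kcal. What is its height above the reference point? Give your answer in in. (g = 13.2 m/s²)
PE = mgh → h = PE/(mg) = 8.996e+04 J / (83.01 kg × 13.2 m/s²) = 82.1 m = 3232.0 in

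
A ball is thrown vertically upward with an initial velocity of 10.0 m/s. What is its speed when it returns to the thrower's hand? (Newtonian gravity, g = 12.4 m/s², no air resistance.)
By conservation of energy, the ball returns at the same speed = 10.0 m/s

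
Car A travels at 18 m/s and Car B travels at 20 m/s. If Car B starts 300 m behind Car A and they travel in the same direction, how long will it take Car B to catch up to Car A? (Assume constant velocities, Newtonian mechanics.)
Relative speed: v_rel = 20 - 18 = 2 m/s
Time to catch: t = d₀/v_rel = 300/2 = 150.0 s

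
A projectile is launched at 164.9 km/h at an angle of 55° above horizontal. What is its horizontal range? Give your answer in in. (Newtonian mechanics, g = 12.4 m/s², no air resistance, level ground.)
R = v₀² sin(2θ) / g (with unit conversion) = 6260.0 in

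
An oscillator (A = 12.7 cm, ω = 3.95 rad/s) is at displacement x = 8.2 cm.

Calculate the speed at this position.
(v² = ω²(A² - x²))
v = ω√(A² − x²) = 3.95×√(0.127² − 0.082²) = 0.3831 m/s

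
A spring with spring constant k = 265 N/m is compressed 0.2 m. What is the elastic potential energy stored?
PE = ½kx² = ½×265×0.2² = 5.3 J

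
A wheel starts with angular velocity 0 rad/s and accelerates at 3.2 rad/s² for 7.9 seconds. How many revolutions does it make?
θ = ω₀t + ½αt² = 0×7.9 + ½×3.2×7.9² = 99.86 rad
Revolutions = θ/(2π) = 99.86/(2π) = 15.89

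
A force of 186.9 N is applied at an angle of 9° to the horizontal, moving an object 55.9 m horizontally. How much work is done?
W = Fd cosθ = 186.9×55.9×cos(9°) = 10319.0 J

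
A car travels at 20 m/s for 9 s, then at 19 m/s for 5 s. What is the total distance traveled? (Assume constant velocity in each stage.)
d₁ = v₁t₁ = 20 × 9 = 180 m
d₂ = v₂t₂ = 19 × 5 = 95 m
d_total = 180 + 95 = 275 m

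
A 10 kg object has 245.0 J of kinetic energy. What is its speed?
KE = ½mv² → v = √(2KE/m) = √(2×245.0/10) = 7.0 m/s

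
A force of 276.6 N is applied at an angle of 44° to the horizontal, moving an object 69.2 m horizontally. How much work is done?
W = Fd cosθ = 276.6×69.2×cos(44°) = 13769.0 J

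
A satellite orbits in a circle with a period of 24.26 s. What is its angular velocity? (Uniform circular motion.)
ω = 2π/T = 2π/24.26 = 0.259 rad/s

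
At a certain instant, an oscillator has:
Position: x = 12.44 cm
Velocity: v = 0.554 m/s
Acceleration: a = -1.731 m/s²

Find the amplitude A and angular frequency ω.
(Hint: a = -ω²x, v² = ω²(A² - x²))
a = −ω²x → ω = √(|a|/x) = √(1.731/0.1244) = 3.73 rad/s
v² = ω²(A² − x²) → A = √(x² + v²/ω²) = √(0.1244² + 0.554²/3.73²) = 0.1937 m = 19.37 cm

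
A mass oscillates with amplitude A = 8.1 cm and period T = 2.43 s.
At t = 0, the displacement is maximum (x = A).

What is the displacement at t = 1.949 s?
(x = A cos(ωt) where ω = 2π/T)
ω = 2π/T = 2π/2.43 = 2.586 rad/s
x = A cos(ωt) = 8.1×cos(2.586×1.949) = 2.602 cm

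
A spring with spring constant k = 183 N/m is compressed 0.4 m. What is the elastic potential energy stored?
PE = ½kx² = ½×183×0.4² = 14.64 J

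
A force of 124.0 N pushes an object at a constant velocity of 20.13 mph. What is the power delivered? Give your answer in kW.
P = Fv = 124 N × 8.999 m/s = 1116 W = 1.116 kW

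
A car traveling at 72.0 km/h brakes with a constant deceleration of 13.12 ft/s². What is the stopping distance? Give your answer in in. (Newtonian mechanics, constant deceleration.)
d = v₀² / (2a) (with unit conversion) = 1969.0 in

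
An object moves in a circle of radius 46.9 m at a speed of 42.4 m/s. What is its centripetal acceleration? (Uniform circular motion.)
a_c = v²/r = 42.4²/46.9 = 1797.76/46.9 = 38.33 m/s²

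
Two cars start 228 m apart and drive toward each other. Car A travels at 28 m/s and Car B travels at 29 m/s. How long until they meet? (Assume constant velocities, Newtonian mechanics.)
Combined speed: v_combined = 28 + 29 = 57 m/s
Time to meet: t = d/57 = 228/57 = 4.0 s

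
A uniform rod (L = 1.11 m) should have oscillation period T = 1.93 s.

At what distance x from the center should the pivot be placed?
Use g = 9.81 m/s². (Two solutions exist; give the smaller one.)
T = 2π√((L²/12 + x²)/(gx)). Let c = T²g/(4π²) = 0.9256.
x² − cx + L²/12 = 0 → x = (c − √(c² − L²/3))/2 = 0.1289 m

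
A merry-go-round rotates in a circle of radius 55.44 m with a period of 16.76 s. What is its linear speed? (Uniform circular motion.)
v = 2πr/T = 2π×55.44/16.76 = 20.78 m/s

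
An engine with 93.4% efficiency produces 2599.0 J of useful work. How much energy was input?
W_in = W_out/η = 2599.0/0.934 = 2782.7 J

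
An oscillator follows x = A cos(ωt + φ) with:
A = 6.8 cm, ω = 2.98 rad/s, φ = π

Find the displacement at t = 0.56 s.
x = A cos(ωt + φ) = 6.8×cos(2.98×0.56 + π) = 0.6654 cm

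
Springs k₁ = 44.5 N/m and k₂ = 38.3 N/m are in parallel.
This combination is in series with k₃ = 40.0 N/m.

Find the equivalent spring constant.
k₁₂ = k₁ + k₂ = 82.8 N/m (parallel)
1/k_eq = 1/k₁₂ + 1/k₃ → k_eq = 26.97 N/m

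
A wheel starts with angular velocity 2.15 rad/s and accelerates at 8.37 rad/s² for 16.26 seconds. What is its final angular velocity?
ω = ω₀ + αt = 2.15 + 8.37 × 16.26 = 138.25 rad/s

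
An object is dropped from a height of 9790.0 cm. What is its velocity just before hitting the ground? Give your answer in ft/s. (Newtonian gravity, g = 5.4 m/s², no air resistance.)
v = √(2gh) (with unit conversion) = 106.7 ft/s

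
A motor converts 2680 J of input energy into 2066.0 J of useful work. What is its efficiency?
η = W_out/W_in = 2066.0/2680 = 0.7709 = 77.09%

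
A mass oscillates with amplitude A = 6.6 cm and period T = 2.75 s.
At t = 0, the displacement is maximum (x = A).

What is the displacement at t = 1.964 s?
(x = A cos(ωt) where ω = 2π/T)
ω = 2π/T = 2π/2.75 = 2.285 rad/s
x = A cos(ωt) = 6.6×cos(2.285×1.964) = -1.473 cm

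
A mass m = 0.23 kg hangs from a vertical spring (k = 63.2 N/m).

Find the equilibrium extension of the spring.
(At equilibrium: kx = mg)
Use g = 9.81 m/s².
x_eq = mg/k = 0.23×9.81/63.2 = 0.0357 m = 3.57 cm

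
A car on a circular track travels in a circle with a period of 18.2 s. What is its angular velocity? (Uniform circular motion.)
ω = 2π/T = 2π/18.2 = 0.3452 rad/s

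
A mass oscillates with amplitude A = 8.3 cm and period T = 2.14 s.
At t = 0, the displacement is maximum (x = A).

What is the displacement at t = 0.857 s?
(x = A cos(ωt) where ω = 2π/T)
ω = 2π/T = 2π/2.14 = 2.936 rad/s
x = A cos(ωt) = 8.3×cos(2.936×0.857) = -6.729 cm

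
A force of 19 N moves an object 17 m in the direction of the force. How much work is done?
W = Fd = 19×17 = 323.0 J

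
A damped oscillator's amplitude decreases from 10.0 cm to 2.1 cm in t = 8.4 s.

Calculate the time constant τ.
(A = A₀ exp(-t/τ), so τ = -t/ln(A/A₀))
A/A₀ = 2.1/10.0 = 0.21; ln(A/A₀) = -1.561
τ = −t/ln(A/A₀) = −8.4/-1.561 = 5.382 s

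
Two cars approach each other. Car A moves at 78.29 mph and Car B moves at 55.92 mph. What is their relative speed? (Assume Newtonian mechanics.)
v_rel = v_A + v_B = 78.29 + 55.92 = 134.2 mph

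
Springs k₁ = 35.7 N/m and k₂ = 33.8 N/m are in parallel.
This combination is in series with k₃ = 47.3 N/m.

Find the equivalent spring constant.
k₁₂ = k₁ + k₂ = 69.5 N/m (parallel)
1/k_eq = 1/k₁₂ + 1/k₃ → k_eq = 28.15 N/m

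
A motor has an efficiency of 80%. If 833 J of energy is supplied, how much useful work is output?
W_out = η × W_in = 0.8 × 833 = 666.4 J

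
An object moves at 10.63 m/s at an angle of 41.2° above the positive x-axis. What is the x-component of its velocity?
vₓ = v cos(θ) = 10.63 × cos(41.2°) = 8.0 m/s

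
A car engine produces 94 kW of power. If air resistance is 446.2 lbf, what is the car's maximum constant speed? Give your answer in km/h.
P = Fv → v = P/F = 94000 W / 1985 N = 47.36 m/s = 170.5 km/h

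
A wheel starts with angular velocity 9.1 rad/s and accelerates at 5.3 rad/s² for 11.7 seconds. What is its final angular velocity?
ω = ω₀ + αt = 9.1 + 5.3 × 11.7 = 71.11 rad/s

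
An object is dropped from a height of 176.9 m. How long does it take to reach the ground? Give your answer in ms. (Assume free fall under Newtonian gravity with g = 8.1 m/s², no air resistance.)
t = √(2h/g) (with unit conversion) = 6609.0 ms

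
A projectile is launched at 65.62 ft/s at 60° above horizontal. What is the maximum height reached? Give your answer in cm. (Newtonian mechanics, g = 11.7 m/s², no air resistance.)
H = v₀²sin²(θ)/(2g) (with unit conversion) = 1282.0 cm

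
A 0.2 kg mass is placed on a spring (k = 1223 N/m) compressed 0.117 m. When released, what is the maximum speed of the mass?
½kx² = ½mv² → v = x√(k/m) = 0.117×√(1223/0.2) = 9.149 m/s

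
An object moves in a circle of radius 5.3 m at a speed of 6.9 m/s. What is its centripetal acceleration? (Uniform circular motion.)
a_c = v²/r = 6.9²/5.3 = 47.61/5.3 = 8.98 m/s²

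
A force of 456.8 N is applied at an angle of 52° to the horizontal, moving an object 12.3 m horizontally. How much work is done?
W = Fd cosθ = 456.8×12.3×cos(52°) = 3459.2 J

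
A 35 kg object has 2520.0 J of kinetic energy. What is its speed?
KE = ½mv² → v = √(2KE/m) = √(2×2520.0/35) = 12.0 m/s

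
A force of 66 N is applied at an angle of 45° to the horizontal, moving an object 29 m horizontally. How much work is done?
W = Fd cosθ = 66×29×cos(45°) = 1353.4 J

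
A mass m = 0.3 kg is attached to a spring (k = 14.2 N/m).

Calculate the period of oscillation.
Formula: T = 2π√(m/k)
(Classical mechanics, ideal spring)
T = 2π√(m/k) = 2π√(0.3/14.2) = 0.9133 s; f = 1/T = 1.095 Hz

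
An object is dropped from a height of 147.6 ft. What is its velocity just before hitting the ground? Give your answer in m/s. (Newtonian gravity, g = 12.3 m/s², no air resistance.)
v = √(2gh) (with unit conversion) = 33.27 m/s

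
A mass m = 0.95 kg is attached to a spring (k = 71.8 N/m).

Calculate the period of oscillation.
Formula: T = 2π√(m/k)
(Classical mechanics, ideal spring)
T = 2π√(m/k) = 2π√(0.95/71.8) = 0.7227 s; f = 1/T = 1.384 Hz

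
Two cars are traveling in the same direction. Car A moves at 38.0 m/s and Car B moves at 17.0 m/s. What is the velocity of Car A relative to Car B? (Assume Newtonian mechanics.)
v_rel = v_A - v_B = 38.0 - 17.0 = 21.0 m/s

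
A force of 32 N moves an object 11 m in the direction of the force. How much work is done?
W = Fd = 32×11 = 352.0 J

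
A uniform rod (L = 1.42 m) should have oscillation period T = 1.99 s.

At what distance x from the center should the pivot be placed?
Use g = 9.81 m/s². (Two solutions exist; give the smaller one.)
T = 2π√((L²/12 + x²)/(gx)). Let c = T²g/(4π²) = 0.984.
x² − cx + L²/12 = 0 → x = (c − √(c² − L²/3))/2 = 0.2199 m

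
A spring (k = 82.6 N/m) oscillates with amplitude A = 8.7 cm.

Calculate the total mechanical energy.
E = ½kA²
E = ½kA² = ½×82.6×(0.087)² = 0.3126 J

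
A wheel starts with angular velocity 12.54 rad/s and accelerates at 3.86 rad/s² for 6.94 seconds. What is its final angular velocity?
ω = ω₀ + αt = 12.54 + 3.86 × 6.94 = 39.33 rad/s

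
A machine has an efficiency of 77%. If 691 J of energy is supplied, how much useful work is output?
W_out = η × W_in = 0.77 × 691 = 532.07 J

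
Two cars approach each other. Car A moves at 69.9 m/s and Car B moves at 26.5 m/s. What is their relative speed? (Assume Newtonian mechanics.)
v_rel = v_A + v_B = 69.9 + 26.5 = 96.4 m/s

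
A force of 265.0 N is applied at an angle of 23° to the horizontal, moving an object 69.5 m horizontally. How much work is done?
W = Fd cosθ = 265.0×69.5×cos(23°) = 16953.0 J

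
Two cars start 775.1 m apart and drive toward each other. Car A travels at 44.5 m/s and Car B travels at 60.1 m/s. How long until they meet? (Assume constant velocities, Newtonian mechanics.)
Combined speed: v_combined = 44.5 + 60.1 = 104.6 m/s
Time to meet: t = d/104.6 = 775.1/104.6 = 7.41 s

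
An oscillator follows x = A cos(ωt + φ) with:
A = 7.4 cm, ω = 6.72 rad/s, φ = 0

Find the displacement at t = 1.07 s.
x = A cos(ωt + φ) = 7.4×cos(6.72×1.07 + 0) = 4.558 cm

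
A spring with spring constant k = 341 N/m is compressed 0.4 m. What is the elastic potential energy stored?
PE = ½kx² = ½×341×0.4² = 27.28 J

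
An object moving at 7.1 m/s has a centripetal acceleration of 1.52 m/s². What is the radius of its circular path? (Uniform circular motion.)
r = v²/a_c = 7.1²/1.52 = 33.16 m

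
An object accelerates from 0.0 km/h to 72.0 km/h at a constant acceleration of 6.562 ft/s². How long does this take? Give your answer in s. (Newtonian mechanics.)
t = (v - v₀)/a (with unit conversion) = 10.0 s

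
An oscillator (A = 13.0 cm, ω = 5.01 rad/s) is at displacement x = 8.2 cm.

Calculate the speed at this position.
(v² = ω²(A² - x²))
v = ω√(A² − x²) = 5.01×√(0.13² − 0.082²) = 0.5054 m/s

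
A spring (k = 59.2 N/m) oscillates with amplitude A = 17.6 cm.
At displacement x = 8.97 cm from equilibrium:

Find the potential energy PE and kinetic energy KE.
E_total = ½kA² = ½×59.2×(0.176)² = 0.9169 J
PE = ½kx² = ½×59.2×(0.0897)² = 0.2382 J
KE = E_total − PE = 0.6787 J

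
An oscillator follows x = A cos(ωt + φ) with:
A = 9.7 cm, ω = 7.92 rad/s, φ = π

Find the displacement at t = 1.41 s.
x = A cos(ωt + φ) = 9.7×cos(7.92×1.41 + π) = -1.657 cm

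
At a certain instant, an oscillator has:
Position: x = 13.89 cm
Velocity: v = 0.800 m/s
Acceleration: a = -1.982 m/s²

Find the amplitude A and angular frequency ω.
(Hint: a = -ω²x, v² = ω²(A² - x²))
a = −ω²x → ω = √(|a|/x) = √(1.982/0.1389) = 3.777 rad/s
v² = ω²(A² − x²) → A = √(x² + v²/ω²) = √(0.1389² + 0.8²/3.777²) = 0.2533 m = 25.33 cm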